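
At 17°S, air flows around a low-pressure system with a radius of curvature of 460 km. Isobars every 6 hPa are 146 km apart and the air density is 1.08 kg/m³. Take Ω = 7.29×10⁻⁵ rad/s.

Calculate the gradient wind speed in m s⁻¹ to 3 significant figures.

33.2 m s⁻¹

Coriolis parameter at 17°S:
f = 2Ω sin φ = 2 × 7.29×10⁻⁵ × sin 17° = 4.26×10⁻⁵ s⁻¹
Pressure gradient: |∂P/∂n| = 600 Pa / 146000 m = 4.11×10⁻³ Pa/m
Geostrophic speed: V_g = |∂P/∂n|/(fρ) = 4.11×10⁻³/(4.26×10⁻⁵ × 1.08) = 89.3 m/s
Around a low, centrifugal force acts outward with Coriolis, so pressure-gradient force balances both:
(1/ρ)|∂P/∂n| = fV + V²/R  →  V² + fR·V − fR·V_g = 0
With fR = 4.26×10⁻⁵ × 460×10³ m = 19.6 m/s:
V = [−fR + √((fR)² + 4 fR V_g)]/2 = [−19.6 + √(19.6² + 4×19.6×89.3)]/2 = 33.2 m/s
Subgeostrophic (V < V_g = 89.3 m/s), as expected around a low.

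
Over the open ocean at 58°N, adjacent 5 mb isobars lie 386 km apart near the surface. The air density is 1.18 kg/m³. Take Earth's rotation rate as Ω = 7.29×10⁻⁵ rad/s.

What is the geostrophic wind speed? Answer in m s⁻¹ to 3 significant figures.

8.88 m s⁻¹

Coriolis parameter at 58°N:
f = 2Ω sin φ = 2 × 7.29×10⁻⁵ × sin 58° = 1.24×10⁻⁴ s⁻¹
Pressure gradient: |∂P/∂n| = 500 Pa / 386000 m = 1.30×10⁻³ Pa/m
Geostrophic balance (pressure-gradient force = Coriolis force):
V_g = (1/(fρ)) |∂P/∂n| = 1.30×10⁻³ / (1.24×10⁻⁴ × 1.18) = 8.88 m/s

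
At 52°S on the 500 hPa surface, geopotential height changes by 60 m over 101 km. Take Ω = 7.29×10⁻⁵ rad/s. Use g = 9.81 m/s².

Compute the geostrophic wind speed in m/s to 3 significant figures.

Coriolis parameter at 52°S:
f = 2Ω sin φ = 2 × 7.29×10⁻⁵ × sin 52° = 1.15×10⁻⁴ s⁻¹
Height gradient: |∂Z/∂n| = 60 m / 101000 m = 5.94×10⁻⁴
On a pressure surface, geostrophic balance gives V_g = (g/f)|∂Z/∂n|:
V_g = 9.81 × 5.94×10⁻⁴ / 1.15×10⁻⁴ = 50.7 m/s

50.7 m/s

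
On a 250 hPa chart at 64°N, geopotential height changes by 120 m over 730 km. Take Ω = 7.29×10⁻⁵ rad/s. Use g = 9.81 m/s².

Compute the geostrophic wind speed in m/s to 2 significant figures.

Coriolis parameter at 64°N:
f = 2Ω sin φ = 2 × 7.29×10⁻⁵ × sin 64° = 1.31×10⁻⁴ s⁻¹
Height gradient: |∂Z/∂n| = 120 m / 730000 m = 1.64×10⁻⁴
On a pressure surface, geostrophic balance gives V_g = (g/f)|∂Z/∂n|:
V_g = 9.81 × 1.64×10⁻⁴ / 1.31×10⁻⁴ = 12.3 m/s

12 m/s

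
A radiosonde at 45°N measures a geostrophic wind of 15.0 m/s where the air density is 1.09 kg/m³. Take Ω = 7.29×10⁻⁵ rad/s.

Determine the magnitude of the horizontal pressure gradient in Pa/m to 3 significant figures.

1.69×10⁻³ Pa/m

Coriolis parameter at 45°N:
f = 2Ω sin φ = 2 × 7.29×10⁻⁵ × sin 45° = 1.03×10⁻⁴ s⁻¹
Geostrophic balance rearranged: |∂P/∂n| = f ρ V_g
|∂P/∂n| = 1.03×10⁻⁴ × 1.09 × 15.0 = 1.69×10⁻³ Pa/m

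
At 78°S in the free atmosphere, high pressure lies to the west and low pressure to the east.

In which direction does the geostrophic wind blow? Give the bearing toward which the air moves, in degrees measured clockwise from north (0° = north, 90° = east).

000°

The pressure-gradient force points toward the east (bearing 090°).
Geostrophic balance: in the Southern Hemisphere the Coriolis force deflects motion to the left, so the geostrophic wind blows 90° to the left of the pressure-gradient force (low pressure on the right).
Rotating 090° by 90° counterclockwise gives 000° — the wind blows toward the north.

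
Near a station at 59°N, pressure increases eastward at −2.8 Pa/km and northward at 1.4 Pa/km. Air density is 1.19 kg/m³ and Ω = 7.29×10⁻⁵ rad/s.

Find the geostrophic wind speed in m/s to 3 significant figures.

21.0 m/s

Coriolis parameter at 59°N:
f = 2Ω sin φ = 2 × 7.29×10⁻⁵ × sin 59° = 1.25×10⁻⁴ s⁻¹
Component geostrophic relations (x east, y north):
u_g = −(1/(fρ)) ∂P/∂y,  v_g = (1/(fρ)) ∂P/∂x
u_g = −(1.4×10⁻³)/(1.25×10⁻⁴ × 1.19) = −9.41 m/s;  v_g = (−2.8×10⁻³)/(1.25×10⁻⁴ × 1.19) = −18.8 m/s
|V_g| = √(u_g² + v_g²) = 21.0 m/s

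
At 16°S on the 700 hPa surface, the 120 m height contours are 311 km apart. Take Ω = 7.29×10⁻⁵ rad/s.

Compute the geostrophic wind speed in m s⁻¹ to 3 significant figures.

Coriolis parameter at 16°S:
f = 2Ω sin φ = 2 × 7.29×10⁻⁵ × sin 16° = 4.02×10⁻⁵ s⁻¹
Height gradient: |∂Z/∂n| = 120 m / 311000 m = 3.86×10⁻⁴
On a pressure surface, geostrophic balance gives V_g = (g/f)|∂Z/∂n|:
V_g = 9.81 × 3.86×10⁻⁴ / 4.02×10⁻⁵ = 94.2 m/s

94.2 m s⁻¹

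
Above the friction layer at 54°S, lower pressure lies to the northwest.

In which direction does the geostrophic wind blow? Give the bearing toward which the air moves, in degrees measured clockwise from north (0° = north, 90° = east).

225°

The pressure-gradient force points toward the northwest (bearing 315°).
Geostrophic balance: in the Southern Hemisphere the Coriolis force deflects motion to the left, so the geostrophic wind blows 90° to the left of the pressure-gradient force (low pressure on the right).
Rotating 315° by 90° counterclockwise gives 225° — the wind blows toward the southwest.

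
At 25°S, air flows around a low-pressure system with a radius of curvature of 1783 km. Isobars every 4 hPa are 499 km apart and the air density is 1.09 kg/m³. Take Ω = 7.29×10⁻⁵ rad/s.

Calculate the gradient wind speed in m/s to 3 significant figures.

10.9 m/s

Coriolis parameter at 25°S:
f = 2Ω sin φ = 2 × 7.29×10⁻⁵ × sin 25° = 6.16×10⁻⁵ s⁻¹
Pressure gradient: |∂P/∂n| = 400 Pa / 499000 m = 8.02×10⁻⁴ Pa/m
Geostrophic speed: V_g = |∂P/∂n|/(fρ) = 8.02×10⁻⁴/(6.16×10⁻⁵ × 1.09) = 11.9 m/s
Around a low, centrifugal force acts outward with Coriolis, so pressure-gradient force balances both:
(1/ρ)|∂P/∂n| = fV + V²/R  →  V² + fR·V − fR·V_g = 0
With fR = 6.16×10⁻⁵ × 1783×10³ m = 110 m/s:
V = [−fR + √((fR)² + 4 fR V_g)]/2 = [−110 + √(110² + 4×110×11.9)]/2 = 10.9 m/s
Subgeostrophic (V < V_g = 11.9 m/s), as expected around a low.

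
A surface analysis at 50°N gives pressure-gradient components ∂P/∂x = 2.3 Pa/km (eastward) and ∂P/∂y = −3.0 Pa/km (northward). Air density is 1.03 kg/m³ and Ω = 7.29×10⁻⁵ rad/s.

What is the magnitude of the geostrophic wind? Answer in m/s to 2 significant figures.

33 m/s

Coriolis parameter at 50°N:
f = 2Ω sin φ = 2 × 7.29×10⁻⁵ × sin 50° = 1.12×10⁻⁴ s⁻¹
Component geostrophic relations (x east, y north):
u_g = −(1/(fρ)) ∂P/∂y,  v_g = (1/(fρ)) ∂P/∂x
u_g = −(−3.0×10⁻³)/(1.12×10⁻⁴ × 1.03) = 26.1 m/s;  v_g = (2.3×10⁻³)/(1.12×10⁻⁴ × 1.03) = 20.0 m/s
|V_g| = √(u_g² + v_g²) = 32.9 m/s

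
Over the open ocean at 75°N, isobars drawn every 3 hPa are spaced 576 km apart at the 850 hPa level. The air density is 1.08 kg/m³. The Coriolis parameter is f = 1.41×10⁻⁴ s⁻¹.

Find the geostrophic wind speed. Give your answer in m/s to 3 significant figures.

3.42 m/s

Pressure gradient: |∂P/∂n| = 300 Pa / 576000 m = 5.21×10⁻⁴ Pa/m
Geostrophic balance (pressure-gradient force = Coriolis force):
V_g = (1/(fρ)) |∂P/∂n| = 5.21×10⁻⁴ / (1.41×10⁻⁴ × 1.08) = 3.42 m/s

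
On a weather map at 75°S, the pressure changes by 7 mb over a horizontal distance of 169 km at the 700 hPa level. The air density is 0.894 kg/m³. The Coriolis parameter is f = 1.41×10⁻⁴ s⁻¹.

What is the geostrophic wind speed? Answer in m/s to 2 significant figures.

Pressure gradient: |∂P/∂n| = 700 Pa / 169000 m = 4.14×10⁻³ Pa/m
Geostrophic balance (pressure-gradient force = Coriolis force):
V_g = (1/(fρ)) |∂P/∂n| = 4.14×10⁻³ / (1.41×10⁻⁴ × 0.894) = 32.9 m/s

33 m/s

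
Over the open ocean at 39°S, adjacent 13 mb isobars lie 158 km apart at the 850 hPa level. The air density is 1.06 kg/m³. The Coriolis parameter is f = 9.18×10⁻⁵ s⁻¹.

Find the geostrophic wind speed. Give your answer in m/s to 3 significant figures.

Pressure gradient: |∂P/∂n| = 1300 Pa / 158000 m = 8.23×10⁻³ Pa/m
Geostrophic balance (pressure-gradient force = Coriolis force):
V_g = (1/(fρ)) |∂P/∂n| = 8.23×10⁻³ / (9.18×10⁻⁵ × 1.06) = 84.6 m/s

84.6 m/s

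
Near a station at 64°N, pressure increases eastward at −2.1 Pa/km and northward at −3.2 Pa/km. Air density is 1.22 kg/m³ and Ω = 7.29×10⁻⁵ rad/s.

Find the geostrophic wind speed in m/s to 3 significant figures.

23.9 m/s

Coriolis parameter at 64°N:
f = 2Ω sin φ = 2 × 7.29×10⁻⁵ × sin 64° = 1.31×10⁻⁴ s⁻¹
Component geostrophic relations (x east, y north):
u_g = −(1/(fρ)) ∂P/∂y,  v_g = (1/(fρ)) ∂P/∂x
u_g = −(−3.2×10⁻³)/(1.31×10⁻⁴ × 1.22) = 20.0 m/s;  v_g = (−2.1×10⁻³)/(1.31×10⁻⁴ × 1.22) = −13.1 m/s
|V_g| = √(u_g² + v_g²) = 23.9 m/s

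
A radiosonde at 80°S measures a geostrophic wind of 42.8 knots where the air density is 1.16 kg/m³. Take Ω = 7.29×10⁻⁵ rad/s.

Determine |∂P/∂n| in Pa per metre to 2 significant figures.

Coriolis parameter at 80°S:
f = 2Ω sin φ = 2 × 7.29×10⁻⁵ × sin 80° = 1.44×10⁻⁴ s⁻¹
Wind speed in SI: 42.8 knots = 22.0 m/s
Geostrophic balance rearranged: |∂P/∂n| = f ρ V_g
|∂P/∂n| = 1.44×10⁻⁴ × 1.16 × 22.0 = 3.67×10⁻³ Pa/m

3.7×10⁻³ Pa/m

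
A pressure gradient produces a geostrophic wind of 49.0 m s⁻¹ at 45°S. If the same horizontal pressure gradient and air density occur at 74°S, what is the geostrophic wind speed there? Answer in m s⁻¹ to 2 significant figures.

36 m s⁻¹

With the same pressure gradient and density, V_g ∝ 1/f ∝ 1/sin φ.
V₂ = V₁ · sin φ₁ / sin φ₂ = 49.0 × sin 45° / sin 74°
V₂ = 49.0 × 0.7071/0.9613 = 36 m s⁻¹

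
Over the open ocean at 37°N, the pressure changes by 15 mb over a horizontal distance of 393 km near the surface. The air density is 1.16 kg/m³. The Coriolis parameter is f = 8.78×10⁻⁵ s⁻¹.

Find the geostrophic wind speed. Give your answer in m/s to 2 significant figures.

Pressure gradient: |∂P/∂n| = 1500 Pa / 393000 m = 3.82×10⁻³ Pa/m
Geostrophic balance (pressure-gradient force = Coriolis force):
V_g = (1/(fρ)) |∂P/∂n| = 3.82×10⁻³ / (8.78×10⁻⁵ × 1.16) = 37.5 m/s

37 m/s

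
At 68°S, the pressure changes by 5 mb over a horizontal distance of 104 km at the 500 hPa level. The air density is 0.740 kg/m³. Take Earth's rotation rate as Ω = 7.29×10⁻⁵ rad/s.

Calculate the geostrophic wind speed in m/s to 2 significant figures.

Coriolis parameter at 68°S:
f = 2Ω sin φ = 2 × 7.29×10⁻⁵ × sin 68° = 1.35×10⁻⁴ s⁻¹
Pressure gradient: |∂P/∂n| = 500 Pa / 104000 m = 4.81×10⁻³ Pa/m
Geostrophic balance (pressure-gradient force = Coriolis force):
V_g = (1/(fρ)) |∂P/∂n| = 4.81×10⁻³ / (1.35×10⁻⁴ × 0.740) = 48.1 m/s

48 m/s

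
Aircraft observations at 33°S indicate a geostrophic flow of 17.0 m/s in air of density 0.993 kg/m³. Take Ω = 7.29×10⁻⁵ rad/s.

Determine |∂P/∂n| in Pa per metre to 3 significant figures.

Coriolis parameter at 33°S:
f = 2Ω sin φ = 2 × 7.29×10⁻⁵ × sin 33° = 7.94×10⁻⁵ s⁻¹
Geostrophic balance rearranged: |∂P/∂n| = f ρ V_g
|∂P/∂n| = 7.94×10⁻⁵ × 0.993 × 17.0 = 1.34×10⁻³ Pa/m

1.34×10⁻³ Pa/m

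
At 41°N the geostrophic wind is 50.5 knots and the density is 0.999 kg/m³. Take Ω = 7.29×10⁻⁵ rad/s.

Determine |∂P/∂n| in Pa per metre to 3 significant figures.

Coriolis parameter at 41°N:
f = 2Ω sin φ = 2 × 7.29×10⁻⁵ × sin 41° = 9.57×10⁻⁵ s⁻¹
Wind speed in SI: 50.5 knots = 26.0 m/s
Geostrophic balance rearranged: |∂P/∂n| = f ρ V_g
|∂P/∂n| = 9.57×10⁻⁵ × 0.999 × 26.0 = 2.48×10⁻³ Pa/m

2.48×10⁻³ Pa/m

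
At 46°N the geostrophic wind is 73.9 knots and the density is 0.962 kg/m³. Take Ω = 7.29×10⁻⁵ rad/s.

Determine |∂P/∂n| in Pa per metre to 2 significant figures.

Coriolis parameter at 46°N:
f = 2Ω sin φ = 2 × 7.29×10⁻⁵ × sin 46° = 1.05×10⁻⁴ s⁻¹
Wind speed in SI: 73.9 knots = 38.0 m/s
Geostrophic balance rearranged: |∂P/∂n| = f ρ V_g
|∂P/∂n| = 1.05×10⁻⁴ × 0.962 × 38.0 = 3.84×10⁻³ Pa/m

3.8×10⁻³ Pa/m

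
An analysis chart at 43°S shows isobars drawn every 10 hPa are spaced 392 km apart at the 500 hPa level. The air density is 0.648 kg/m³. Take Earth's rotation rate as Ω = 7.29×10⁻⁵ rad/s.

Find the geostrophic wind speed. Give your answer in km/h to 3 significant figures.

Coriolis parameter at 43°S:
f = 2Ω sin φ = 2 × 7.29×10⁻⁵ × sin 43° = 9.94×10⁻⁵ s⁻¹
Pressure gradient: |∂P/∂n| = 1000 Pa / 392000 m = 2.55×10⁻³ Pa/m
Geostrophic balance (pressure-gradient force = Coriolis force):
V_g = (1/(fρ)) |∂P/∂n| = 2.55×10⁻³ / (9.94×10⁻⁵ × 0.648) = 39.6 m/s
Converting: 39.6 m/s × 3.6 = 143 km/h

143 km/h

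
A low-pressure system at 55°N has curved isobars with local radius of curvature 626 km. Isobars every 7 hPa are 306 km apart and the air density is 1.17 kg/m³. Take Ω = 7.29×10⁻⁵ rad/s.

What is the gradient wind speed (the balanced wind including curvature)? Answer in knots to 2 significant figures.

27 knots

Coriolis parameter at 55°N:
f = 2Ω sin φ = 2 × 7.29×10⁻⁵ × sin 55° = 1.19×10⁻⁴ s⁻¹
Pressure gradient: |∂P/∂n| = 700 Pa / 306000 m = 2.29×10⁻³ Pa/m
Geostrophic speed: V_g = |∂P/∂n|/(fρ) = 2.29×10⁻³/(1.19×10⁻⁴ × 1.17) = 16.4 m/s
Around a low, centrifugal force acts outward with Coriolis, so pressure-gradient force balances both:
(1/ρ)|∂P/∂n| = fV + V²/R  →  V² + fR·V − fR·V_g = 0
With fR = 1.19×10⁻⁴ × 626×10³ m = 74.8 m/s:
V = [−fR + √((fR)² + 4 fR V_g)]/2 = [−74.8 + √(74.8² + 4×74.8×16.4)]/2 = 13.8 m/s
Subgeostrophic (V < V_g = 16.4 m/s), as expected around a low.
Converting: 13.8 m/s × 1.944 = 27 knots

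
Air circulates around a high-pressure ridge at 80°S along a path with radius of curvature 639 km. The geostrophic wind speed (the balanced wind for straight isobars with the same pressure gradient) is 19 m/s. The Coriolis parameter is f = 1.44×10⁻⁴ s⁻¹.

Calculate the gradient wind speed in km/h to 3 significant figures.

Around a high, pressure-gradient force acts outward with centrifugal, so Coriolis balances both:
fV = (1/ρ)|∂P/∂n| + V²/R  →  V² − fR·V + fR·V_g = 0
With fR = 1.44×10⁻⁴ × 639×10³ m = 92.0 m/s:
V = [fR − √((fR)² − 4 fR V_g)]/2 = [92.0 − √(92.0² − 4×92.0×19)]/2 = 26.8 m/s
Supergeostrophic (V > V_g = 19 m/s), as expected around a high.
Converting: 26.8 m/s × 3.6 = 96.5 km/h

96.5 km/h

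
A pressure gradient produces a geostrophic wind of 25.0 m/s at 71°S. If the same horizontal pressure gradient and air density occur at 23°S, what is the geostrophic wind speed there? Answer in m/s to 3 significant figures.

With the same pressure gradient and density, V_g ∝ 1/f ∝ 1/sin φ.
V₂ = V₁ · sin φ₁ / sin φ₂ = 25.0 × sin 71° / sin 23°
V₂ = 25.0 × 0.9455/0.3907 = 60.5 m/s

60.5 m/s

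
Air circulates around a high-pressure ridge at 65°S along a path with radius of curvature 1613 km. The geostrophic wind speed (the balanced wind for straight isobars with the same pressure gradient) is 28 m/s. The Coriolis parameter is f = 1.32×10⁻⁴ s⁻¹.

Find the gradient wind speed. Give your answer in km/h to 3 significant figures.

Around a high, pressure-gradient force acts outward with centrifugal, so Coriolis balances both:
fV = (1/ρ)|∂P/∂n| + V²/R  →  V² − fR·V + fR·V_g = 0
With fR = 1.32×10⁻⁴ × 1613×10³ m = 213 m/s:
V = [fR − √((fR)² − 4 fR V_g)]/2 = [213 − √(213² − 4×213×28)]/2 = 33.2 m/s
Supergeostrophic (V > V_g = 28 m/s), as expected around a high.
Converting: 33.2 m/s × 3.6 = 119 km/h

119 km/h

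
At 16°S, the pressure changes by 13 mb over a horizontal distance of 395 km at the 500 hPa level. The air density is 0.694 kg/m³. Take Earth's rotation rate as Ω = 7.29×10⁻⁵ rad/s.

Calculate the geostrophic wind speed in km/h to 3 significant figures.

Coriolis parameter at 16°S:
f = 2Ω sin φ = 2 × 7.29×10⁻⁵ × sin 16° = 4.02×10⁻⁵ s⁻¹
Pressure gradient: |∂P/∂n| = 1300 Pa / 395000 m = 3.29×10⁻³ Pa/m
Geostrophic balance (pressure-gradient force = Coriolis force):
V_g = (1/(fρ)) |∂P/∂n| = 3.29×10⁻³ / (4.02×10⁻⁵ × 0.694) = 118 m/s
Converting: 118 m/s × 3.6 = 425 km/h

425 km/h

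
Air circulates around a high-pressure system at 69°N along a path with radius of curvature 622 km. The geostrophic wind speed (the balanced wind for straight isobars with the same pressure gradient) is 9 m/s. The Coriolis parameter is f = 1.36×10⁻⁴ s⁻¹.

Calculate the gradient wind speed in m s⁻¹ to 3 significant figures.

Around a high, pressure-gradient force acts outward with centrifugal, so Coriolis balances both:
fV = (1/ρ)|∂P/∂n| + V²/R  →  V² − fR·V + fR·V_g = 0
With fR = 1.36×10⁻⁴ × 622×10³ m = 84.6 m/s:
V = [fR − √((fR)² − 4 fR V_g)]/2 = [84.6 − √(84.6² − 4×84.6×9)]/2 = 10.2 m/s
Supergeostrophic (V > V_g = 9 m/s), as expected around a high.

10.2 m s⁻¹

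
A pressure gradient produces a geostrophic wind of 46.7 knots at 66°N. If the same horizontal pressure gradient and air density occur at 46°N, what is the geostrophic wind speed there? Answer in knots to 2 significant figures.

With the same pressure gradient and density, V_g ∝ 1/f ∝ 1/sin φ.
V₂ = V₁ · sin φ₁ / sin φ₂ = 46.7 × sin 66° / sin 46°
V₂ = 46.7 × 0.9135/0.7193 = 59 knots

59 knots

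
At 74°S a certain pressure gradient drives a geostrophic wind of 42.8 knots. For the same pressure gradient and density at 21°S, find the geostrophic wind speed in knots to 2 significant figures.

With the same pressure gradient and density, V_g ∝ 1/f ∝ 1/sin φ.
V₂ = V₁ · sin φ₁ / sin φ₂ = 42.8 × sin 74° / sin 21°
V₂ = 42.8 × 0.9613/0.3584 = 110 knots

110 knots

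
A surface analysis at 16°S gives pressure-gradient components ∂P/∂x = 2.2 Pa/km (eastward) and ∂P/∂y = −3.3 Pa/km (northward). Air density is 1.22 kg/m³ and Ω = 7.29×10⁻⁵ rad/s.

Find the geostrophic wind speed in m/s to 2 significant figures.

81 m/s

Coriolis parameter at 16°S:
f = 2Ω sin φ = 2 × 7.29×10⁻⁵ × sin 16° = 4.02×10⁻⁵ s⁻¹
In the Southern Hemisphere f is negative: f = −4.02×10⁻⁵ s⁻¹.
Component geostrophic relations (x east, y north):
u_g = −(1/(fρ)) ∂P/∂y,  v_g = (1/(fρ)) ∂P/∂x
u_g = −(−3.3×10⁻³)/(−4.02×10⁻⁵ × 1.22) = −67.3 m/s;  v_g = (2.2×10⁻³)/(−4.02×10⁻⁵ × 1.22) = −44.9 m/s
|V_g| = √(u_g² + v_g²) = 80.9 m/s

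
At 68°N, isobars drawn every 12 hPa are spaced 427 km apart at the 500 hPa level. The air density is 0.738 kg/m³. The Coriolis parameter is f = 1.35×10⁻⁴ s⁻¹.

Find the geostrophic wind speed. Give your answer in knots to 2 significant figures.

Pressure gradient: |∂P/∂n| = 1200 Pa / 427000 m = 2.81×10⁻³ Pa/m
Geostrophic balance (pressure-gradient force = Coriolis force):
V_g = (1/(fρ)) |∂P/∂n| = 2.81×10⁻³ / (1.35×10⁻⁴ × 0.738) = 28.2 m/s
Converting: 28.2 m/s × 1.944 = 55 knots

55 knots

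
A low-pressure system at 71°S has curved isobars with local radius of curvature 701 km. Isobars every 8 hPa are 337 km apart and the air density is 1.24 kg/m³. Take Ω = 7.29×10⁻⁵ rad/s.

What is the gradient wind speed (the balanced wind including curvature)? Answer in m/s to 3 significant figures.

Coriolis parameter at 71°S:
f = 2Ω sin φ = 2 × 7.29×10⁻⁵ × sin 71° = 1.38×10⁻⁴ s⁻¹
Pressure gradient: |∂P/∂n| = 800 Pa / 337000 m = 2.37×10⁻³ Pa/m
Geostrophic speed: V_g = |∂P/∂n|/(fρ) = 2.37×10⁻³/(1.38×10⁻⁴ × 1.24) = 13.9 m/s
Around a low, centrifugal force acts outward with Coriolis, so pressure-gradient force balances both:
(1/ρ)|∂P/∂n| = fV + V²/R  →  V² + fR·V − fR·V_g = 0
With fR = 1.38×10⁻⁴ × 701×10³ m = 96.6 m/s:
V = [−fR + √((fR)² + 4 fR V_g)]/2 = [−96.6 + √(96.6² + 4×96.6×13.9)]/2 = 12.3 m/s
Subgeostrophic (V < V_g = 13.9 m/s), as expected around a low.

12.3 m/s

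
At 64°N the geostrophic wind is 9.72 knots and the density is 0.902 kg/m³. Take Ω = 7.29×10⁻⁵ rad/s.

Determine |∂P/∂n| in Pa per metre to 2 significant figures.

5.9×10⁻⁴ Pa/m

Coriolis parameter at 64°N:
f = 2Ω sin φ = 2 × 7.29×10⁻⁵ × sin 64° = 1.31×10⁻⁴ s⁻¹
Wind speed in SI: 9.72 knots = 5.00 m/s
Geostrophic balance rearranged: |∂P/∂n| = f ρ V_g
|∂P/∂n| = 1.31×10⁻⁴ × 0.902 × 5.00 = 5.91×10⁻⁴ Pa/m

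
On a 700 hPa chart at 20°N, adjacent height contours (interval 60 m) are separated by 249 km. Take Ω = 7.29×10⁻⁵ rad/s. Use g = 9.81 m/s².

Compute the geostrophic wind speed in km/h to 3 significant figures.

Coriolis parameter at 20°N:
f = 2Ω sin φ = 2 × 7.29×10⁻⁵ × sin 20° = 4.99×10⁻⁵ s⁻¹
Height gradient: |∂Z/∂n| = 60 m / 249000 m = 2.41×10⁻⁴
On a pressure surface, geostrophic balance gives V_g = (g/f)|∂Z/∂n|:
V_g = 9.81 × 2.41×10⁻⁴ / 4.99×10⁻⁵ = 47.4 m/s
Converting: 47.4 m/s × 3.6 = 171 km/h

171 km/h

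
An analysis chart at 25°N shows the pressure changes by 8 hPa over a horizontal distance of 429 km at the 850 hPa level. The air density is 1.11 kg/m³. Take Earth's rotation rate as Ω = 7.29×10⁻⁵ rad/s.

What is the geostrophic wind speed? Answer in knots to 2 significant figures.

53 knots

Coriolis parameter at 25°N:
f = 2Ω sin φ = 2 × 7.29×10⁻⁵ × sin 25° = 6.16×10⁻⁵ s⁻¹
Pressure gradient: |∂P/∂n| = 800 Pa / 429000 m = 1.86×10⁻³ Pa/m
Geostrophic balance (pressure-gradient force = Coriolis force):
V_g = (1/(fρ)) |∂P/∂n| = 1.86×10⁻³ / (6.16×10⁻⁵ × 1.11) = 27.3 m/s
Converting: 27.3 m/s × 1.944 = 53 knots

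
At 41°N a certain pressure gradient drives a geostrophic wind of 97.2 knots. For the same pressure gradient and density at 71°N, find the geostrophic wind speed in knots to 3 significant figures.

67.4 knots

With the same pressure gradient and density, V_g ∝ 1/f ∝ 1/sin φ.
V₂ = V₁ · sin φ₁ / sin φ₂ = 97.2 × sin 41° / sin 71°
V₂ = 97.2 × 0.6561/0.9455 = 67.4 knots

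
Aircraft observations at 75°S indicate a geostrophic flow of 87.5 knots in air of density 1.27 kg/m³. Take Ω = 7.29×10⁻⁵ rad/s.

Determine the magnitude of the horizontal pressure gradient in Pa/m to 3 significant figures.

8.05×10⁻³ Pa/m

Coriolis parameter at 75°S:
f = 2Ω sin φ = 2 × 7.29×10⁻⁵ × sin 75° = 1.41×10⁻⁴ s⁻¹
Wind speed in SI: 87.5 knots = 45.0 m/s
Geostrophic balance rearranged: |∂P/∂n| = f ρ V_g
|∂P/∂n| = 1.41×10⁻⁴ × 1.27 × 45.0 = 8.05×10⁻³ Pa/m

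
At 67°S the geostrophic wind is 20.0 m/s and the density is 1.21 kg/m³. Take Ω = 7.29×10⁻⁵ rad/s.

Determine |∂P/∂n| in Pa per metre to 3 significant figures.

Coriolis parameter at 67°S:
f = 2Ω sin φ = 2 × 7.29×10⁻⁵ × sin 67° = 1.34×10⁻⁴ s⁻¹
Geostrophic balance rearranged: |∂P/∂n| = f ρ V_g
|∂P/∂n| = 1.34×10⁻⁴ × 1.21 × 20.0 = 3.25×10⁻³ Pa/m

3.25×10⁻³ Pa/m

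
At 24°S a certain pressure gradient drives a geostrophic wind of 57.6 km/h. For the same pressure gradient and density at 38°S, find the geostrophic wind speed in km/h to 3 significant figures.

With the same pressure gradient and density, V_g ∝ 1/f ∝ 1/sin φ.
V₂ = V₁ · sin φ₁ / sin φ₂ = 57.6 × sin 24° / sin 38°
V₂ = 57.6 × 0.4067/0.6157 = 38.1 km/h

38.1 km/h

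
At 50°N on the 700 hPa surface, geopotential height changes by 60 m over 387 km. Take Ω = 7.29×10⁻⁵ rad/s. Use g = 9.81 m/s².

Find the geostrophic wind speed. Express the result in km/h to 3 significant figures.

49.0 km/h

Coriolis parameter at 50°N:
f = 2Ω sin φ = 2 × 7.29×10⁻⁵ × sin 50° = 1.12×10⁻⁴ s⁻¹
Height gradient: |∂Z/∂n| = 60 m / 387000 m = 1.55×10⁻⁴
On a pressure surface, geostrophic balance gives V_g = (g/f)|∂Z/∂n|:
V_g = 9.81 × 1.55×10⁻⁴ / 1.12×10⁻⁴ = 13.6 m/s
Converting: 13.6 m/s × 3.6 = 49.0 km/h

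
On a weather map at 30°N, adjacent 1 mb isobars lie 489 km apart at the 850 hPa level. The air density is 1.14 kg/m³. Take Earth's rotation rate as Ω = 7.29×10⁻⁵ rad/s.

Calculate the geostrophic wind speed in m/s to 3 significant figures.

Coriolis parameter at 30°N:
f = 2Ω sin φ = 2 × 7.29×10⁻⁵ × sin 30° = 7.29×10⁻⁵ s⁻¹
Pressure gradient: |∂P/∂n| = 100 Pa / 489000 m = 2.04×10⁻⁴ Pa/m
Geostrophic balance (pressure-gradient force = Coriolis force):
V_g = (1/(fρ)) |∂P/∂n| = 2.04×10⁻⁴ / (7.29×10⁻⁵ × 1.14) = 2.46 m/s

2.46 m/s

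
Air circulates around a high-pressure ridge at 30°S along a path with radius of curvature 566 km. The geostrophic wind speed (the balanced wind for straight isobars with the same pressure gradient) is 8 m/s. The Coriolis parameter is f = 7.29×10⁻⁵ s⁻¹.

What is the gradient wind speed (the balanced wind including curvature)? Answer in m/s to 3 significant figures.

10.9 m/s

Around a high, pressure-gradient force acts outward with centrifugal, so Coriolis balances both:
fV = (1/ρ)|∂P/∂n| + V²/R  →  V² − fR·V + fR·V_g = 0
With fR = 7.29×10⁻⁵ × 566×10³ m = 41.3 m/s:
V = [fR − √((fR)² − 4 fR V_g)]/2 = [41.3 − √(41.3² − 4×41.3×8)]/2 = 10.9 m/s
Supergeostrophic (V > V_g = 8 m/s), as expected around a high.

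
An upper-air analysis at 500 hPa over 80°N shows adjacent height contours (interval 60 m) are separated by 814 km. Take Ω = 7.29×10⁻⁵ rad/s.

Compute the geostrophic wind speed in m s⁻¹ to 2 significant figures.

Coriolis parameter at 80°N:
f = 2Ω sin φ = 2 × 7.29×10⁻⁵ × sin 80° = 1.44×10⁻⁴ s⁻¹
Height gradient: |∂Z/∂n| = 60 m / 814000 m = 7.37×10⁻⁵
On a pressure surface, geostrophic balance gives V_g = (g/f)|∂Z/∂n|:
V_g = 9.81 × 7.37×10⁻⁵ / 1.44×10⁻⁴ = 5.04 m/s

5.0 m s⁻¹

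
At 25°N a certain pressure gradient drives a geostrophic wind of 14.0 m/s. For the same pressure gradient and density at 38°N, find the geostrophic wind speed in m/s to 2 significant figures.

9.6 m/s

With the same pressure gradient and density, V_g ∝ 1/f ∝ 1/sin φ.
V₂ = V₁ · sin φ₁ / sin φ₂ = 14.0 × sin 25° / sin 38°
V₂ = 14.0 × 0.4226/0.6157 = 9.6 m/s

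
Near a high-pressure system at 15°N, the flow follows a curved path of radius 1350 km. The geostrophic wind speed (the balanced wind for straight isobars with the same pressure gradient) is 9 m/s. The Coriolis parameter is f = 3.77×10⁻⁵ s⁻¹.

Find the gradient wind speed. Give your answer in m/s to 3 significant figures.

11.7 m/s

Around a high, pressure-gradient force acts outward with centrifugal, so Coriolis balances both:
fV = (1/ρ)|∂P/∂n| + V²/R  →  V² − fR·V + fR·V_g = 0
With fR = 3.77×10⁻⁵ × 1350×10³ m = 50.9 m/s:
V = [fR − √((fR)² − 4 fR V_g)]/2 = [50.9 − √(50.9² − 4×50.9×9)]/2 = 11.7 m/s
Supergeostrophic (V > V_g = 9 m/s), as expected around a high.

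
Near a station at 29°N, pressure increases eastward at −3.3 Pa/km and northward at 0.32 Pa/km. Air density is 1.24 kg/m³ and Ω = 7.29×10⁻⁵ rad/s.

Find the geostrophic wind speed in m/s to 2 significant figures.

38 m/s

Coriolis parameter at 29°N:
f = 2Ω sin φ = 2 × 7.29×10⁻⁵ × sin 29° = 7.07×10⁻⁵ s⁻¹
Component geostrophic relations (x east, y north):
u_g = −(1/(fρ)) ∂P/∂y,  v_g = (1/(fρ)) ∂P/∂x
u_g = −(0.32×10⁻³)/(7.07×10⁻⁵ × 1.24) = −3.65 m/s;  v_g = (−3.3×10⁻³)/(7.07×10⁻⁵ × 1.24) = −37.6 m/s
|V_g| = √(u_g² + v_g²) = 37.8 m/s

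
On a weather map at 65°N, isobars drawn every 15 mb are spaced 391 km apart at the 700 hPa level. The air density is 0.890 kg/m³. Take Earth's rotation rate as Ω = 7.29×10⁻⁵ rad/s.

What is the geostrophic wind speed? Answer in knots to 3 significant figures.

63.4 knots

Coriolis parameter at 65°N:
f = 2Ω sin φ = 2 × 7.29×10⁻⁵ × sin 65° = 1.32×10⁻⁴ s⁻¹
Pressure gradient: |∂P/∂n| = 1500 Pa / 391000 m = 3.84×10⁻³ Pa/m
Geostrophic balance (pressure-gradient force = Coriolis force):
V_g = (1/(fρ)) |∂P/∂n| = 3.84×10⁻³ / (1.32×10⁻⁴ × 0.890) = 32.6 m/s
Converting: 32.6 m/s × 1.944 = 63.4 knots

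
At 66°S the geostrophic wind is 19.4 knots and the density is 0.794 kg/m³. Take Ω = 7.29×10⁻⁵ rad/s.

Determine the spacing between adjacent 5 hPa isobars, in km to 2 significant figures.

Coriolis parameter at 66°S:
f = 2Ω sin φ = 2 × 7.29×10⁻⁵ × sin 66° = 1.33×10⁻⁴ s⁻¹
Wind speed in SI: 19.4 knots = 9.98 m/s
Geostrophic balance rearranged: |∂P/∂n| = f ρ V_g
|∂P/∂n| = 1.33×10⁻⁴ × 0.794 × 9.98 = 1.06×10⁻³ Pa/m
Isobar spacing: Δn = ΔP/|∂P/∂n| = 500 Pa / 1.06×10⁻³ Pa/m = 473720 m ≈ 470 km

470 km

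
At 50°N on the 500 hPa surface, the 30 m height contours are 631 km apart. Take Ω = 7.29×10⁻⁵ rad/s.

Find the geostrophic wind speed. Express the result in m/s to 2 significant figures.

Coriolis parameter at 50°N:
f = 2Ω sin φ = 2 × 7.29×10⁻⁵ × sin 50° = 1.12×10⁻⁴ s⁻¹
Height gradient: |∂Z/∂n| = 30 m / 631000 m = 4.75×10⁻⁵
On a pressure surface, geostrophic balance gives V_g = (g/f)|∂Z/∂n|:
V_g = 9.81 × 4.75×10⁻⁵ / 1.12×10⁻⁴ = 4.18 m/s

4.2 m/s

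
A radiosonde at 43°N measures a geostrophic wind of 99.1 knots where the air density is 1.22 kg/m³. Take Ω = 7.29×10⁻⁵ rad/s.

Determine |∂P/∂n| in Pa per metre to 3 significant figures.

Coriolis parameter at 43°N:
f = 2Ω sin φ = 2 × 7.29×10⁻⁵ × sin 43° = 9.94×10⁻⁵ s⁻¹
Wind speed in SI: 99.1 knots = 51.0 m/s
Geostrophic balance rearranged: |∂P/∂n| = f ρ V_g
|∂P/∂n| = 9.94×10⁻⁵ × 1.22 × 51.0 = 6.18×10⁻³ Pa/m

6.18×10⁻³ Pa/m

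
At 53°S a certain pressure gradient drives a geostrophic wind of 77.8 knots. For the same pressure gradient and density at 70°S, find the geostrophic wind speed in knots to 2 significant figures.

66 knots

With the same pressure gradient and density, V_g ∝ 1/f ∝ 1/sin φ.
V₂ = V₁ · sin φ₁ / sin φ₂ = 77.8 × sin 53° / sin 70°
V₂ = 77.8 × 0.7986/0.9397 = 66 knots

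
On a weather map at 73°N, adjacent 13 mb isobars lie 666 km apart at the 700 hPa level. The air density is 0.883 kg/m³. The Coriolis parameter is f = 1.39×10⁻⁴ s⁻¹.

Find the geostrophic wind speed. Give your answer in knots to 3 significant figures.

30.9 knots

Pressure gradient: |∂P/∂n| = 1300 Pa / 666000 m = 1.95×10⁻³ Pa/m
Geostrophic balance (pressure-gradient force = Coriolis force):
V_g = (1/(fρ)) |∂P/∂n| = 1.95×10⁻³ / (1.39×10⁻⁴ × 0.883) = 15.9 m/s
Converting: 15.9 m/s × 1.944 = 30.9 knots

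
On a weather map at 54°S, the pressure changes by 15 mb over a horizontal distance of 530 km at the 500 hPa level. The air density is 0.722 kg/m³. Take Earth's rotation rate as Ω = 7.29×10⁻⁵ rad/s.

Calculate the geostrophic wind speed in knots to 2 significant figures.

Coriolis parameter at 54°S:
f = 2Ω sin φ = 2 × 7.29×10⁻⁵ × sin 54° = 1.18×10⁻⁴ s⁻¹
Pressure gradient: |∂P/∂n| = 1500 Pa / 530000 m = 2.83×10⁻³ Pa/m
Geostrophic balance (pressure-gradient force = Coriolis force):
V_g = (1/(fρ)) |∂P/∂n| = 2.83×10⁻³ / (1.18×10⁻⁴ × 0.722) = 33.2 m/s
Converting: 33.2 m/s × 1.944 = 65 knots

65 knots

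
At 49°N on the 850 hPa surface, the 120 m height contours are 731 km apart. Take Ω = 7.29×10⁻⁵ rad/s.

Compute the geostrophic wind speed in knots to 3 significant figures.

28.4 knots

Coriolis parameter at 49°N:
f = 2Ω sin φ = 2 × 7.29×10⁻⁵ × sin 49° = 1.10×10⁻⁴ s⁻¹
Height gradient: |∂Z/∂n| = 120 m / 731000 m = 1.64×10⁻⁴
On a pressure surface, geostrophic balance gives V_g = (g/f)|∂Z/∂n|:
V_g = 9.81 × 1.64×10⁻⁴ / 1.10×10⁻⁴ = 14.6 m/s
Converting: 14.6 m/s × 1.944 = 28.4 knots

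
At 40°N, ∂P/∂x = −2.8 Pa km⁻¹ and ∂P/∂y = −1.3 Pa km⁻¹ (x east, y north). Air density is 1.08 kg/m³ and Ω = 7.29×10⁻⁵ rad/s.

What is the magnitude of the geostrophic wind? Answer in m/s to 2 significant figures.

Coriolis parameter at 40°N:
f = 2Ω sin φ = 2 × 7.29×10⁻⁵ × sin 40° = 9.37×10⁻⁵ s⁻¹
Component geostrophic relations (x east, y north):
u_g = −(1/(fρ)) ∂P/∂y,  v_g = (1/(fρ)) ∂P/∂x
u_g = −(−1.3×10⁻³)/(9.37×10⁻⁵ × 1.08) = 12.8 m/s;  v_g = (−2.8×10⁻³)/(9.37×10⁻⁵ × 1.08) = −27.7 m/s
|V_g| = √(u_g² + v_g²) = 30.5 m/s

30 m/s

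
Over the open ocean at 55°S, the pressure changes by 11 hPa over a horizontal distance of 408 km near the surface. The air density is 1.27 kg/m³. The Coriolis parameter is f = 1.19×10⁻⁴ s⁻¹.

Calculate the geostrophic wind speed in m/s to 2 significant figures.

18 m/s

Pressure gradient: |∂P/∂n| = 1100 Pa / 408000 m = 2.70×10⁻³ Pa/m
Geostrophic balance (pressure-gradient force = Coriolis force):
V_g = (1/(fρ)) |∂P/∂n| = 2.70×10⁻³ / (1.19×10⁻⁴ × 1.27) = 17.8 m/s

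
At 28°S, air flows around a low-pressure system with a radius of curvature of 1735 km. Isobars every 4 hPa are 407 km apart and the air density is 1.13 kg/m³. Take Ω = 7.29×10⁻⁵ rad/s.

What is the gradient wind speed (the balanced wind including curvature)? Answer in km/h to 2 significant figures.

42 km/h

Coriolis parameter at 28°S:
f = 2Ω sin φ = 2 × 7.29×10⁻⁵ × sin 28° = 6.84×10⁻⁵ s⁻¹
Pressure gradient: |∂P/∂n| = 400 Pa / 407000 m = 9.83×10⁻⁴ Pa/m
Geostrophic speed: V_g = |∂P/∂n|/(fρ) = 9.83×10⁻⁴/(6.84×10⁻⁵ × 1.13) = 12.7 m/s
Around a low, centrifugal force acts outward with Coriolis, so pressure-gradient force balances both:
(1/ρ)|∂P/∂n| = fV + V²/R  →  V² + fR·V − fR·V_g = 0
With fR = 6.84×10⁻⁵ × 1735×10³ m = 119 m/s:
V = [−fR + √((fR)² + 4 fR V_g)]/2 = [−119 + √(119² + 4×119×12.7)]/2 = 11.6 m/s
Subgeostrophic (V < V_g = 12.7 m/s), as expected around a low.
Converting: 11.6 m/s × 3.6 = 42 km/h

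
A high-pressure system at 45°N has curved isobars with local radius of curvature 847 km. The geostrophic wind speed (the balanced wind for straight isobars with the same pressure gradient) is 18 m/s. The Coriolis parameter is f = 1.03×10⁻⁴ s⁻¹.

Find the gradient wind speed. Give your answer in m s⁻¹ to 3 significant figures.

Around a high, pressure-gradient force acts outward with centrifugal, so Coriolis balances both:
fV = (1/ρ)|∂P/∂n| + V²/R  →  V² − fR·V + fR·V_g = 0
With fR = 1.03×10⁻⁴ × 847×10³ m = 87.2 m/s:
V = [fR − √((fR)² − 4 fR V_g)]/2 = [87.2 − √(87.2² − 4×87.2×18)]/2 = 25.4 m/s
Supergeostrophic (V > V_g = 18 m/s), as expected around a high.

25.4 m s⁻¹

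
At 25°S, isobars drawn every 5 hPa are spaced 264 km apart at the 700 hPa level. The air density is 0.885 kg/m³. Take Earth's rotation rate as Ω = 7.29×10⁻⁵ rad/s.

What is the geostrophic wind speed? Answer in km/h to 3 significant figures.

Coriolis parameter at 25°S:
f = 2Ω sin φ = 2 × 7.29×10⁻⁵ × sin 25° = 6.16×10⁻⁵ s⁻¹
Pressure gradient: |∂P/∂n| = 500 Pa / 264000 m = 1.89×10⁻³ Pa/m
Geostrophic balance (pressure-gradient force = Coriolis force):
V_g = (1/(fρ)) |∂P/∂n| = 1.89×10⁻³ / (6.16×10⁻⁵ × 0.885) = 34.7 m/s
Converting: 34.7 m/s × 3.6 = 125 km/h

125 km/h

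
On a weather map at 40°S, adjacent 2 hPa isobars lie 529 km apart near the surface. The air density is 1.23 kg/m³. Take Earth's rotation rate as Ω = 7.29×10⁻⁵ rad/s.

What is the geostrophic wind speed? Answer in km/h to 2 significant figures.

Coriolis parameter at 40°S:
f = 2Ω sin φ = 2 × 7.29×10⁻⁵ × sin 40° = 9.37×10⁻⁵ s⁻¹
Pressure gradient: |∂P/∂n| = 200 Pa / 529000 m = 3.78×10⁻⁴ Pa/m
Geostrophic balance (pressure-gradient force = Coriolis force):
V_g = (1/(fρ)) |∂P/∂n| = 3.78×10⁻⁴ / (9.37×10⁻⁵ × 1.23) = 3.28 m/s
Converting: 3.28 m/s × 3.6 = 12 km/h

12 km/h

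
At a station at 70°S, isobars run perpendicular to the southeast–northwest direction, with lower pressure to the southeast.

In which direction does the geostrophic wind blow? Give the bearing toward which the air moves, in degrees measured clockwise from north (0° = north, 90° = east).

The pressure-gradient force points toward the southeast (bearing 135°).
Geostrophic balance: in the Southern Hemisphere the Coriolis force deflects motion to the left, so the geostrophic wind blows 90° to the left of the pressure-gradient force (low pressure on the right).
Rotating 135° by 90° counterclockwise gives 045° — the wind blows toward the northeast.

045°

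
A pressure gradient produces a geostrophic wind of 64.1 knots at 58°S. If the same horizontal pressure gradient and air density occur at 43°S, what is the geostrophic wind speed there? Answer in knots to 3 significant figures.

With the same pressure gradient and density, V_g ∝ 1/f ∝ 1/sin φ.
V₂ = V₁ · sin φ₁ / sin φ₂ = 64.1 × sin 58° / sin 43°
V₂ = 64.1 × 0.8480/0.6820 = 79.7 knots

79.7 knots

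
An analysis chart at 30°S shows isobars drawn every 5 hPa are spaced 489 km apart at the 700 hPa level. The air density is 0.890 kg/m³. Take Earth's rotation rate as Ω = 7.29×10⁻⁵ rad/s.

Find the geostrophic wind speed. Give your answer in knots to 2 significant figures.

31 knots

Coriolis parameter at 30°S:
f = 2Ω sin φ = 2 × 7.29×10⁻⁵ × sin 30° = 7.29×10⁻⁵ s⁻¹
Pressure gradient: |∂P/∂n| = 500 Pa / 489000 m = 1.02×10⁻³ Pa/m
Geostrophic balance (pressure-gradient force = Coriolis force):
V_g = (1/(fρ)) |∂P/∂n| = 1.02×10⁻³ / (7.29×10⁻⁵ × 0.890) = 15.8 m/s
Converting: 15.8 m/s × 1.944 = 31 knots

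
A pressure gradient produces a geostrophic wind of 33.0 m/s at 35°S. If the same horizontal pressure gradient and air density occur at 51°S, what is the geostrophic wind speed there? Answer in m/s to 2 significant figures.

24 m/s

With the same pressure gradient and density, V_g ∝ 1/f ∝ 1/sin φ.
V₂ = V₁ · sin φ₁ / sin φ₂ = 33.0 × sin 35° / sin 51°
V₂ = 33.0 × 0.5736/0.7771 = 24 m/s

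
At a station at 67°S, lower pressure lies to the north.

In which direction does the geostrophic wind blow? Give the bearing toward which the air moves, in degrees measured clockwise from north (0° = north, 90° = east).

270°

The pressure-gradient force points toward the north (bearing 000°).
Geostrophic balance: in the Southern Hemisphere the Coriolis force deflects motion to the left, so the geostrophic wind blows 90° to the left of the pressure-gradient force (low pressure on the right).
Rotating 000° by 90° counterclockwise gives 270° — the wind blows toward the west.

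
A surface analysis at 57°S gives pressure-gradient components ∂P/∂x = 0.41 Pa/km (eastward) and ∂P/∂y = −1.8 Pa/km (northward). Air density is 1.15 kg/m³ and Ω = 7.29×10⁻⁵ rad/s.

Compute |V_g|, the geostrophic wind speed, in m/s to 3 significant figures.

Coriolis parameter at 57°S:
f = 2Ω sin φ = 2 × 7.29×10⁻⁵ × sin 57° = 1.22×10⁻⁴ s⁻¹
In the Southern Hemisphere f is negative: f = −1.22×10⁻⁴ s⁻¹.
Component geostrophic relations (x east, y north):
u_g = −(1/(fρ)) ∂P/∂y,  v_g = (1/(fρ)) ∂P/∂x
u_g = −(−1.8×10⁻³)/(−1.22×10⁻⁴ × 1.15) = −12.8 m/s;  v_g = (0.41×10⁻³)/(−1.22×10⁻⁴ × 1.15) = −2.92 m/s
|V_g| = √(u_g² + v_g²) = 13.1 m/s

13.1 m/s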